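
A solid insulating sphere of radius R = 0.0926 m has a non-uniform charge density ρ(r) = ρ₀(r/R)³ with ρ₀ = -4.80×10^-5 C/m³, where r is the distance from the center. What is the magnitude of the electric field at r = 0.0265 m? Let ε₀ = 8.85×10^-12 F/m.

|E| = 561 N/C

Symmetry ⇒ E = E(r) r̂. Gaussian sphere of radius r = 0.0265 m (r < R).
Integrate the density: Q_enc = 4π ∫₀^r ρ₀(r'/R)^3 r'² dr' = 4πρ₀ r^6/(6·R³) = -4.385×10^-11 C.
Gauss's law: E·4πr² = Q_enc/ε₀.
E = |Q_enc|/(4πε₀r²) = (4.385×10^-11)/(4π·8.85×10^-12·(0.0265)²) = 561 N/C.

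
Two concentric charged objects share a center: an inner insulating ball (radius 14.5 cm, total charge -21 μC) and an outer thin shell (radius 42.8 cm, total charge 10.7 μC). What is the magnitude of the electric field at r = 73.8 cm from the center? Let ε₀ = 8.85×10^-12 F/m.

1.70×10^5 V/m

By spherical symmetry E is radial; choose a Gaussian sphere of radius r = 73.8 cm (r > 42.8 cm, enclosing both).
Q_enc = (-21 μC) + (10.7 μC) = -1.03e-5 C.
Gauss's law: E·4πr² = Q_enc/ε₀.
E = |Q_enc|/(4πε₀r²) = (1.03×10^-5)/(4π·8.85×10^-12·(0.738)²) = 1.70×10^5 N/C.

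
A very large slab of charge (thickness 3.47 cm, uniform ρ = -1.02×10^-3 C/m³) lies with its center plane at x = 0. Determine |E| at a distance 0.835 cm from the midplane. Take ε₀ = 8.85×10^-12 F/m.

By symmetry E is perpendicular to the slab. A Gaussian pillbox from −0.835 cm to +0.835 cm (face area A) lies entirely within the slab.
Q_enc = ρ·(2x)·A and flux = 2EA, so 2EA = 2ρxA/ε₀ ⇒ E = |ρ|x/ε₀.
E = (1.02×10^-3)(0.00835)/(8.85×10^-12) = 9.62×10^5 N/C.

9.62e5 N/C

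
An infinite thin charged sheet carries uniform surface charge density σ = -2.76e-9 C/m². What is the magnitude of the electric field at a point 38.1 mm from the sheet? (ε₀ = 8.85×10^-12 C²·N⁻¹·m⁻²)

The symmetry is planar: E is normal to the sheet and the same magnitude on both sides. Take a pillbox straddling the sheet with end-cap area A.
Flux Φ = 2EA and Q_enc = σA, so 2EA = σA/ε₀ ⇒ E = |σ|/(2ε₀), independent of distance.
E = |σ|/(2ε₀) = (2.76e-9)/(2·8.85×10^-12) = 156 N/C.

|E| ≈ 156 N/C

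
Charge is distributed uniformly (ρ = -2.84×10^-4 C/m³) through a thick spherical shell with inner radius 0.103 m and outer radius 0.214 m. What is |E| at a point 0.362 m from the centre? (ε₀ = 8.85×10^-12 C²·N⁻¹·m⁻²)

E ≈ 7.11e5 N/C

Symmetry ⇒ E = E(r) r̂. Gaussian sphere of radius r = 0.362 m (r > 0.214 m, enclosing the whole shell).
Q_enc = ρ·(4π/3)(b³ − a³) = (-2.84e-4)·(4π/3)·((0.214)³ − (0.103)³) = -1.036×10^-5 C.
Gauss's law: E·4πr² = Q_enc/ε₀.
E = |Q_enc|/(4πε₀r²) = (1.036e-5)/(4π·8.85×10^-12·(0.362)²) = 7.11e5 N/C.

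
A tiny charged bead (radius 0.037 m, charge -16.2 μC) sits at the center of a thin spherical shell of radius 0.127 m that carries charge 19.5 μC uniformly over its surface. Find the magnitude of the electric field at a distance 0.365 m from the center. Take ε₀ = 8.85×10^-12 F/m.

Take a concentric spherical Gaussian surface of radius r = 0.365 m (r > 0.127 m, enclosing both).
Q_enc = (-16.2 μC) + (19.5 μC) = 3.30e-6 C.
Gauss's law: E·4πr² = Q_enc/ε₀.
E = |Q_enc|/(4πε₀r²) = (3.30×10^-6)/(4π·8.85×10^-12·(0.365)²) = 2.23e5 N/C.

E = 2.23e5 N/C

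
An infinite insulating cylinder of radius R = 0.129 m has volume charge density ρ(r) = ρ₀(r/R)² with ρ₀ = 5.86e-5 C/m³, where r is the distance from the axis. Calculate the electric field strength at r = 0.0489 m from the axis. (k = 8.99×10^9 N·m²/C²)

Coaxial Gaussian cylinder, radius r = 0.0489 m, length L (r < R).
Integrating ρ over the cross-section to radius r: λ_enc = (2πρ₀/R²) ∫₀^r r'^3 dr' = 2πρ₀ r^4/(4·R²) = 3.163e-8 C/m.
Applying ∮E·dA = Q_enc/ε₀ with the end caps contributing no flux:
E = 2k|λ_enc|/r = 2(8.99×10^9)(3.163×10^-8)/(0.0489) = 1.16e4 N/C.

E ≈ 1.16e4 N/C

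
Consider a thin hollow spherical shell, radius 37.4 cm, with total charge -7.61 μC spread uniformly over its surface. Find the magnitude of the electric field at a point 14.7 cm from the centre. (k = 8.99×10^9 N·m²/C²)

|E| = 0 V/m

By spherical symmetry E is radial; choose a Gaussian sphere of radius r = 14.7 cm (inside the shell, r < 37.4 cm).
All the charge is outside the Gaussian surface: Q_enc = 0, hence E = 0 everywhere inside the shell.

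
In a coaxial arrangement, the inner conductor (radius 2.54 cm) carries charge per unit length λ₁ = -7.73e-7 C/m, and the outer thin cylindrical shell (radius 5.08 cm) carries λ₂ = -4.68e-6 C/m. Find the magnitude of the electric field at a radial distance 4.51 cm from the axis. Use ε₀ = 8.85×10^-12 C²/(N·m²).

Take a coaxial cylindrical Gaussian surface of radius r = 4.51 cm and length L (between the conductors, 2.54 cm < r < 5.08 cm).
Only the inner wire is enclosed; the outer shell contributes nothing inside itself. λ_enc = λ₁ = -7.73e-7 C/m.
Since E is radial and uniform over the curved surface, Φ = E·2πrL = Q_enc/ε₀ = λ_enc L/ε₀.
E = |λ_enc|/(2πε₀r) = (7.73×10^-7)/(2π·8.85×10^-12·0.0451) = 3.08×10^5 N/C.

|E| = 3.08×10^5 V/m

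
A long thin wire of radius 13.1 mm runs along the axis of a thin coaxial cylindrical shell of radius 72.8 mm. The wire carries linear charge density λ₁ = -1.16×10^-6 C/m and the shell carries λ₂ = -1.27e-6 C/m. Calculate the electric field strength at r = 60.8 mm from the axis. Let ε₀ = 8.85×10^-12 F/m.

Choose a coaxial cylinder of radius r = 60.8 mm (arbitrary length L) as the Gaussian surface (between the conductors, 13.1 mm < r < 72.8 mm).
The shell at 72.8 mm lies outside the Gaussian surface, so λ_enc = λ₁ = -1.16e-6 C/m.
Applying ∮E·dA = Q_enc/ε₀ with the end caps contributing no flux:
E = |λ_enc|/(2πε₀r) = (1.16×10^-6)/(2π·8.85×10^-12·0.0608) = 3.43×10^5 N/C.

|E| = 3.43×10^5 N/C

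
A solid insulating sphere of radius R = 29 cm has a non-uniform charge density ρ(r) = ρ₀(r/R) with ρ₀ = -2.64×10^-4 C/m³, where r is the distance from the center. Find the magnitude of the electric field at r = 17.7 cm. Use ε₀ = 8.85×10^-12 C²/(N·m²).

By spherical symmetry E is radial; choose a Gaussian sphere of radius r = 17.7 cm (r < R).
Q_enc = ∫₀^r ρ(r')·4πr'² dr' = (4πρ₀/R) ∫₀^r r'^3 dr' = 4πρ₀ r^4/(4·R) = -2.807×10^-6 C.
Applying ∮E·dA = Q_enc/ε₀ with Φ = E(4πr²):
E = |Q_enc|/(4πε₀r²) = (2.807×10^-6)/(4π·8.85×10^-12·(0.177)²) = 8.06×10^5 N/C.

|E| ≈ 8.06×10^5 N/C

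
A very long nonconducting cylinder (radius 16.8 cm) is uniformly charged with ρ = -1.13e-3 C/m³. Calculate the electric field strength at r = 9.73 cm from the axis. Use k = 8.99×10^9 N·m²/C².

6.21e6 V/m

Take a coaxial cylindrical Gaussian surface of radius r = 9.73 cm and length L (r < R).
Enclosed charge per unit length: λ_enc = ρ·πr² = (-1.13e-3)π(0.0973)² = -3.361×10^-5 C/m.
Gauss's law: E·2πrL = λ_enc L/ε₀.
E = 2k|λ_enc|/r = 2(8.99×10^9)(3.361×10^-5)/(0.0973) = 6.21e6 N/C.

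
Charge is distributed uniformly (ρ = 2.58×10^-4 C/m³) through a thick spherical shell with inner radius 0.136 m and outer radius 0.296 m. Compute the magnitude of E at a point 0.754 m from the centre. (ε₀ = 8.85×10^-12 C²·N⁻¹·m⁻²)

Take a concentric spherical Gaussian surface of radius r = 0.754 m (r > 0.296 m, enclosing the whole shell).
Q_enc = ρ·(4π/3)(b³ − a³) = (2.58e-4)·(4π/3)·((0.296)³ − (0.136)³) = 2.531×10^-5 C.
Gauss's law: E·4πr² = Q_enc/ε₀.
E = |Q_enc|/(4πε₀r²) = (2.531×10^-5)/(4π·8.85×10^-12·(0.754)²) = 4.00e5 N/C.

4.00×10^5 N/C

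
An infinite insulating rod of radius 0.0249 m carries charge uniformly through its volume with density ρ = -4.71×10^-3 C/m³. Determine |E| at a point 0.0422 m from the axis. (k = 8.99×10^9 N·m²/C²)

Choose a coaxial cylinder of radius r = 0.0422 m (arbitrary length L) as the Gaussian surface (r > 0.0249 m, full cross-section enclosed).
λ_enc = ρ·πR² = (-4.71×10^-3)π(0.0249)² = -9.174×10^-6 C/m.
Since E is radial and uniform over the curved surface, Φ = E·2πrL = Q_enc/ε₀ = λ_enc L/ε₀.
E = 2k|λ_enc|/r = 2(8.99×10^9)(9.174×10^-6)/(0.0422) = 3.91×10^6 N/C.

3.91×10^6 V/m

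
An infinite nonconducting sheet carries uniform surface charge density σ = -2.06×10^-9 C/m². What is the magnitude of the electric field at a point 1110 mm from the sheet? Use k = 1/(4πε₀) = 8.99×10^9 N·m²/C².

Choose a cylindrical pillbox piercing the sheet, end faces (area A) parallel to it.
Flux Φ = 2EA and Q_enc = σA, so 2EA = σA/ε₀ ⇒ E = |σ|/(2ε₀), independent of distance.
E = 2πk|σ| = 2π(8.99×10^9)(2.06×10^-9) = 116 N/C.

E ≈ 116 N/C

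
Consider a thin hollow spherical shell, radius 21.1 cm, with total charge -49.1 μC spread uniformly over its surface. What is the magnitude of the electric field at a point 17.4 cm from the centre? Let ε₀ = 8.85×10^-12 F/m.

|E| = 0 N/C

Take a concentric spherical Gaussian surface of radius r = 17.4 cm (inside the shell, r < 21.1 cm).
All the charge is outside the Gaussian surface: Q_enc = 0, hence E = 0 everywhere inside the shell.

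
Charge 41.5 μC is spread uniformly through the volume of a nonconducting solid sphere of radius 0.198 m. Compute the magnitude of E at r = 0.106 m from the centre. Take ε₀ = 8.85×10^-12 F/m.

|E| = 5.10×10^6 V/m

Take a concentric spherical Gaussian surface of radius r = 0.106 m (r < R).
Only the charge within r is enclosed: Q_enc = Q·(r/R)³ = (41.5 μC)·(0.106 m/0.198 m)³ = 6.368×10^-6 C.
By Gauss's law, ∮E·dA = E·4πr² = Q_enc/ε₀.
E = |Q_enc|/(4πε₀r²) = (6.368×10^-6)/(4π·8.85×10^-12·(0.106)²) = 5.10×10^6 N/C.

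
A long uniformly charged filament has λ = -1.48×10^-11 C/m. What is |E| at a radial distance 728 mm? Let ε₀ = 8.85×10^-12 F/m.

Coaxial Gaussian cylinder, radius r = 728 mm, length L.
Q_enc = λL, so λ_enc = -1.48e-11 C/m.
Gauss's law: E·2πrL = λ_enc L/ε₀.
E = |λ_enc|/(2πε₀r) = (1.48e-11)/(2π·8.85×10^-12·0.728) = 0.366 N/C.

E = 0.366 N/C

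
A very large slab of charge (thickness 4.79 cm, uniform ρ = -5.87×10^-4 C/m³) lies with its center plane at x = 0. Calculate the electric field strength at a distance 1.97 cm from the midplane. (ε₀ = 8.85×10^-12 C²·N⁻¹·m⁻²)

1.31×10^6 N/C

By symmetry E is perpendicular to the slab. A Gaussian pillbox from −1.97 cm to +1.97 cm (face area A) lies entirely within the slab.
Q_enc = ρ·(2x)·A and flux = 2EA, so 2EA = 2ρxA/ε₀ ⇒ E = |ρ|x/ε₀.
E = (5.87×10^-4)(0.0197)/(8.85×10^-12) = 1.31×10^6 N/C.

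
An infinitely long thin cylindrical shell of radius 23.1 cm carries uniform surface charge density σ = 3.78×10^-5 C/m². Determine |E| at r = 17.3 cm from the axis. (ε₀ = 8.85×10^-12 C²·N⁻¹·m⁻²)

|E| = 0 N/C

By cylindrical symmetry E is radial; use a coaxial Gaussian cylinder of radius 17.3 cm and length L (r < 23.1 cm, inside the shell).
All the surface charge lies outside this cylinder: Q_enc = 0, hence E = 0.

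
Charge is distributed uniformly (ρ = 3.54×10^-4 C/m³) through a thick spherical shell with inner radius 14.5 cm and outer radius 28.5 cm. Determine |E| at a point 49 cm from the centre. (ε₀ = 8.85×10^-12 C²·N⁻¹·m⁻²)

Use a concentric Gaussian sphere at r = 49 cm (r > 28.5 cm, enclosing the whole shell).
Q_enc = ρ·(4π/3)(b³ − a³) = (3.54×10^-4)·(4π/3)·((0.285)³ − (0.145)³) = 2.981×10^-5 C.
Gauss's law: E·4πr² = Q_enc/ε₀.
E = |Q_enc|/(4πε₀r²) = (2.981e-5)/(4π·8.85×10^-12·(0.49)²) = 1.12×10^6 N/C.

1.12×10^6 V/m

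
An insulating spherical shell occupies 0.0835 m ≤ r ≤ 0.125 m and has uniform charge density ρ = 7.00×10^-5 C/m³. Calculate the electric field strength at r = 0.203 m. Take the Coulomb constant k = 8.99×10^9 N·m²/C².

8.77×10^4 N/C

Take a concentric spherical Gaussian surface of radius r = 0.203 m (r > 0.125 m, enclosing the whole shell).
Q_enc = ρ·(4π/3)(b³ − a³) = (7.00×10^-5)·(4π/3)·((0.125)³ − (0.0835)³) = 4.02×10^-7 C.
Applying ∮E·dA = Q_enc/ε₀ with Φ = E(4πr²):
E = k|Q_enc|/r² = (8.99×10^9)(4.02×10^-7)/(0.203)² = 8.77×10^4 N/C.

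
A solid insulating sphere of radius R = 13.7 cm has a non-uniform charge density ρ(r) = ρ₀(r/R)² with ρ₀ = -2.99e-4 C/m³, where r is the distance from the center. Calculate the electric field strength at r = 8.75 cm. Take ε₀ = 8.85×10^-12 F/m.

2.41e5 N/C

By spherical symmetry E is radial; choose a Gaussian sphere of radius r = 8.75 cm (r < R).
Q_enc = ∫₀^r ρ(r')·4πr'² dr' = (4πρ₀/R²) ∫₀^r r'^4 dr' = 4πρ₀ r^5/(5·R²) = -2.054×10^-7 C.
Gauss's law: E·4πr² = Q_enc/ε₀.
E = |Q_enc|/(4πε₀r²) = (2.054×10^-7)/(4π·8.85×10^-12·(0.0875)²) = 2.41e5 N/C.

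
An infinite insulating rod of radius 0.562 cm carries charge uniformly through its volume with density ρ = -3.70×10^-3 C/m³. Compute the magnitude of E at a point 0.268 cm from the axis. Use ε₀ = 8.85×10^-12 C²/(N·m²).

Coaxial Gaussian cylinder, radius r = 0.268 cm, length L (r < R).
Charge inside radius r per length L is ρ·πr²·L, so λ_enc = ρπr² = -8.349×10^-8 C/m.
Since E is radial and uniform over the curved surface, Φ = E·2πrL = Q_enc/ε₀ = λ_enc L/ε₀.
E = |λ_enc|/(2πε₀r) = (8.349×10^-8)/(2π·8.85×10^-12·0.00268) = 5.60e5 N/C.

|E| ≈ 5.60×10^5 N/C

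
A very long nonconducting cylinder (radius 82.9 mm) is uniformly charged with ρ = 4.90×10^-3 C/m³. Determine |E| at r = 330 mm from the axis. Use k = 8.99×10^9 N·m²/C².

|E| ≈ 5.76×10^6 V/m

Choose a coaxial cylinder of radius r = 330 mm (arbitrary length L) as the Gaussian surface (r > 82.9 mm, full cross-section enclosed).
λ_enc = ρ·πR² = (4.90×10^-3)π(0.0829)² = 1.058e-4 C/m.
Gauss's law: E·2πrL = λ_enc L/ε₀.
E = 2k|λ_enc|/r = 2(8.99×10^9)(1.058×10^-4)/(0.33) = 5.76×10^6 N/C.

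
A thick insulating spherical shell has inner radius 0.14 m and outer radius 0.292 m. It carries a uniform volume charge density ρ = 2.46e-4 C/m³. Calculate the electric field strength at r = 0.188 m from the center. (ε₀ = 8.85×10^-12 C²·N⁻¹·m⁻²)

Use a concentric Gaussian sphere at r = 0.188 m (within the shell material, 0.14 m < r < 0.292 m).
Only the shell between 0.14 m and r is enclosed: Q_enc = ρ·(4π/3)(r³ − a³) = (2.46e-4)·(4π/3)·((0.188)³ − (0.14)³) = 4.019×10^-6 C.
Since E is radial and uniform over the Gaussian sphere, Φ = E·4πr² = Q_enc/ε₀.
E = |Q_enc|/(4πε₀r²) = (4.019×10^-6)/(4π·8.85×10^-12·(0.188)²) = 1.02×10^6 N/C.

1.02×10^6 N/C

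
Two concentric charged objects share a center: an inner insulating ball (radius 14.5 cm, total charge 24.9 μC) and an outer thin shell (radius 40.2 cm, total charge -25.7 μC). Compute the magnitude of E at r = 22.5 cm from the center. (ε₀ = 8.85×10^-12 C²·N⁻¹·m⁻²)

4.42×10^6 N/C

Symmetry ⇒ E = E(r) r̂. Gaussian sphere of radius r = 22.5 cm (between the bodies, 14.5 cm < r < 40.2 cm).
Only the inner charge is enclosed; the outer shell contributes nothing inside itself. Q_enc = 24.9 μC = 2.49e-5 C.
Applying ∮E·dA = Q_enc/ε₀ with Φ = E(4πr²):
E = |Q_enc|/(4πε₀r²) = (2.49×10^-5)/(4π·8.85×10^-12·(0.225)²) = 4.42e6 N/C.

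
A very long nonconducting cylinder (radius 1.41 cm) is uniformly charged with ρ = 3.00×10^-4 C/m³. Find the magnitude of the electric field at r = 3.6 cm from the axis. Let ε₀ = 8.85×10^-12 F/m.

By cylindrical symmetry E is radial; use a coaxial Gaussian cylinder of radius 3.6 cm and length L (r > 1.41 cm, full cross-section enclosed).
λ_enc = ρ·πR² = (3.00×10^-4)π(0.0141)² = 1.874×10^-7 C/m.
Applying ∮E·dA = Q_enc/ε₀ with the end caps contributing no flux:
E = |λ_enc|/(2πε₀r) = (1.874×10^-7)/(2π·8.85×10^-12·0.036) = 9.36×10^4 N/C.

|E| = 9.36e4 V/m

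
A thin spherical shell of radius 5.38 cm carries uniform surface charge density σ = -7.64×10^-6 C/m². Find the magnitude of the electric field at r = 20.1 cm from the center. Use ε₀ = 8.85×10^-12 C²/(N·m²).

E = 6.18e4 N/C

Take a concentric spherical Gaussian surface of radius r = 20.1 cm (r > 5.38 cm).
The entire shell is enclosed: Q_enc = σ·4πR² = (-7.64×10^-6)·4π·(0.0538)² = -2.779×10^-7 C.
Since E is radial and uniform over the Gaussian sphere, Φ = E·4πr² = Q_enc/ε₀.
E = |Q_enc|/(4πε₀r²) = (2.779e-7)/(4π·8.85×10^-12·(0.201)²) = 6.18e4 N/C.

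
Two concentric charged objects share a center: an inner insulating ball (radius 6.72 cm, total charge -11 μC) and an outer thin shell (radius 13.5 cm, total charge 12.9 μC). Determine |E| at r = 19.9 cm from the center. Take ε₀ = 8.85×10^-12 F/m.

E ≈ 4.31e5 N/C

Take a concentric spherical Gaussian surface of radius r = 19.9 cm (r > 13.5 cm, enclosing both).
Q_enc = (-11 μC) + (12.9 μC) = 1.90×10^-6 C.
Applying ∮E·dA = Q_enc/ε₀ with Φ = E(4πr²):
E = |Q_enc|/(4πε₀r²) = (1.90×10^-6)/(4π·8.85×10^-12·(0.199)²) = 4.31×10^5 N/C.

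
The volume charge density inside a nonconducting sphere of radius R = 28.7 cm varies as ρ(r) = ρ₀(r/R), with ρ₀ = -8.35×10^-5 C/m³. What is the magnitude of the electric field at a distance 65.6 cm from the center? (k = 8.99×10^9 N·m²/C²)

1.30×10^5 V/m

Take a concentric spherical Gaussian surface of radius r = 65.6 cm (r > R, all charge enclosed).
Q_enc = 4π ∫₀^R ρ₀(r'/R)^1 r'² dr' = 4πρ₀R³/4 = -6.201×10^-6 C.
Gauss's law: E·4πr² = Q_enc/ε₀.
E = k|Q_enc|/r² = (8.99×10^9)(6.201×10^-6)/(0.656)² = 1.30e5 N/C.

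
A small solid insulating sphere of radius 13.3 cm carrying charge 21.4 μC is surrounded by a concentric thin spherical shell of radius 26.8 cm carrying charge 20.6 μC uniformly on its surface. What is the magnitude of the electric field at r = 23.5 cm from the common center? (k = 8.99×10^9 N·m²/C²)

3.48e6 N/C

By spherical symmetry E is radial; choose a Gaussian sphere of radius r = 23.5 cm (between the bodies, 13.3 cm < r < 26.8 cm).
Only the inner charge is enclosed; the outer shell contributes nothing inside itself. Q_enc = 21.4 μC = 2.14×10^-5 C.
Applying ∮E·dA = Q_enc/ε₀ with Φ = E(4πr²):
E = k|Q_enc|/r² = (8.99×10^9)(2.14×10^-5)/(0.235)² = 3.48×10^6 N/C.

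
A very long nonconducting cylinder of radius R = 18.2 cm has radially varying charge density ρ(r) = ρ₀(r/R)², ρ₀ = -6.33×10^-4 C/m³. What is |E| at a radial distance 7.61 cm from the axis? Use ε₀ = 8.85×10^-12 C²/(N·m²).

Coaxial Gaussian cylinder, radius r = 7.61 cm, length L (r < R).
λ_enc = ∫₀^r ρ(r')·2πr' dr' = (2πρ₀/R²)·r^4/4 = -1.007e-6 C/m.
By Gauss's law (flux through the curved wall only), E·2πrL = λ_enc L/ε₀.
E = |λ_enc|/(2πε₀r) = (1.007e-6)/(2π·8.85×10^-12·0.0761) = 2.38×10^5 N/C.

E ≈ 2.38e5 N/C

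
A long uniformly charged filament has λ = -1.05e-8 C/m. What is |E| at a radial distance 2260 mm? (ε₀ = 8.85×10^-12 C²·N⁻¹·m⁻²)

|E| ≈ 83.6 V/m

By cylindrical symmetry E is radial; use a coaxial Gaussian cylinder of radius 2260 mm and length L.
Q_enc = λL, so λ_enc = -1.05×10^-8 C/m.
By Gauss's law (flux through the curved wall only), E·2πrL = λ_enc L/ε₀.
E = |λ_enc|/(2πε₀r) = (1.05×10^-8)/(2π·8.85×10^-12·2.26) = 83.6 N/C.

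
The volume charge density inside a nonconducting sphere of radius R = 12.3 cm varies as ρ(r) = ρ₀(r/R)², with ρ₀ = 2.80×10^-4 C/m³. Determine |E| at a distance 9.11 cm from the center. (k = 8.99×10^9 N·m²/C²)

3.16×10^5 V/m

Take a concentric spherical Gaussian surface of radius r = 9.11 cm (r < R).
Q_enc = ∫₀^r ρ(r')·4πr'² dr' = (4πρ₀/R²) ∫₀^r r'^4 dr' = 4πρ₀ r^5/(5·R²) = 2.919×10^-7 C.
Gauss's law: E·4πr² = Q_enc/ε₀.
E = k|Q_enc|/r² = (8.99×10^9)(2.919×10^-7)/(0.0911)² = 3.16e5 N/C.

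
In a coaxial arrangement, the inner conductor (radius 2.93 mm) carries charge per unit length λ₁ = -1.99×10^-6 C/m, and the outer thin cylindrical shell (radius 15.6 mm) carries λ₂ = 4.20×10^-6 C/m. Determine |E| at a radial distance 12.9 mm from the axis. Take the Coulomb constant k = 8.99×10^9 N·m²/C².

Choose a coaxial cylinder of radius r = 12.9 mm (arbitrary length L) as the Gaussian surface (between the conductors, 2.93 mm < r < 15.6 mm).
Only the inner wire is enclosed; the outer shell contributes nothing inside itself. λ_enc = λ₁ = -1.99×10^-6 C/m.
Gauss's law: E·2πrL = λ_enc L/ε₀.
E = 2k|λ_enc|/r = 2(8.99×10^9)(1.99×10^-6)/(0.0129) = 2.77×10^6 N/C.

|E| = 2.77e6 V/m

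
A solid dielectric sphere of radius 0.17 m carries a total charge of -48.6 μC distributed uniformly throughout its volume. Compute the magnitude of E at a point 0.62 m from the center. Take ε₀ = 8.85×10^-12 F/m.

Use a concentric Gaussian sphere at r = 0.62 m (r > R, so the entire charge is enclosed).
Q_enc = -48.6 μC = -4.86e-5 C.
Since E is radial and uniform over the Gaussian sphere, Φ = E·4πr² = Q_enc/ε₀.
E = |Q_enc|/(4πε₀r²) = (4.86×10^-5)/(4π·8.85×10^-12·(0.62)²) = 1.14×10^6 N/C.

|E| = 1.14×10^6 N/C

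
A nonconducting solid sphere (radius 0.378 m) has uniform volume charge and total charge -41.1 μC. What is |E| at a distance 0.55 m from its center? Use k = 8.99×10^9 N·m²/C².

|E| ≈ 1.22×10^6 N/C

By spherical symmetry E is radial; choose a Gaussian sphere of radius r = 0.55 m (r > R, so the entire charge is enclosed).
Q_enc = -41.1 μC = -4.11e-5 C.
Gauss's law: E·4πr² = Q_enc/ε₀.
E = k|Q_enc|/r² = (8.99×10^9)(4.11×10^-5)/(0.55)² = 1.22×10^6 N/C.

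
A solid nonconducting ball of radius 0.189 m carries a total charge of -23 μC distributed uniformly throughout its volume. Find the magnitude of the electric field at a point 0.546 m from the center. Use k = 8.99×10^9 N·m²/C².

|E| ≈ 6.94×10^5 N/C

Symmetry ⇒ E = E(r) r̂. Gaussian sphere of radius r = 0.546 m (r > R, so the entire charge is enclosed).
Q_enc = -23 μC = -2.30×10^-5 C.
Since E is radial and uniform over the Gaussian sphere, Φ = E·4πr² = Q_enc/ε₀.
E = k|Q_enc|/r² = (8.99×10^9)(2.30×10^-5)/(0.546)² = 6.94e5 N/C.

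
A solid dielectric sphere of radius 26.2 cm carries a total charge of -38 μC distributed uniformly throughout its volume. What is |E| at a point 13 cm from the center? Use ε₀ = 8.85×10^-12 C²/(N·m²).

|E| ≈ 2.47e6 N/C

Symmetry ⇒ E = E(r) r̂. Gaussian sphere of radius r = 13 cm (r < R).
Only the charge within r is enclosed: Q_enc = Q·(r/R)³ = (-38 μC)·(13 cm/26.2 cm)³ = -4.642e-6 C.
Gauss's law: E·4πr² = Q_enc/ε₀.
E = |Q_enc|/(4πε₀r²) = (4.642×10^-6)/(4π·8.85×10^-12·(0.13)²) = 2.47e6 N/C.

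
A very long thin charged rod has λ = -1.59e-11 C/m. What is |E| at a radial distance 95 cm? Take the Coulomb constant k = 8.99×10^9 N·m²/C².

By cylindrical symmetry E is radial; use a coaxial Gaussian cylinder of radius 95 cm and length L.
Q_enc = λL, so λ_enc = -1.59×10^-11 C/m.
By Gauss's law (flux through the curved wall only), E·2πrL = λ_enc L/ε₀.
E = 2k|λ_enc|/r = 2(8.99×10^9)(1.59×10^-11)/(0.95) = 0.301 N/C.

|E| = 0.301 V/m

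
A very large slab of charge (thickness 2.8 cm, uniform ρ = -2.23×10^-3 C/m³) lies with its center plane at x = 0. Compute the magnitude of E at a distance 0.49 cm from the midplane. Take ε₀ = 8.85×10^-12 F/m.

E = 1.23e6 N/C

By symmetry E is perpendicular to the slab. A Gaussian pillbox from −0.49 cm to +0.49 cm (face area A) lies entirely within the slab.
Q_enc = ρ·(2x)·A and flux = 2EA, so 2EA = 2ρxA/ε₀ ⇒ E = |ρ|x/ε₀.
E = (2.23e-3)(0.0049)/(8.85×10^-12) = 1.23e6 N/C.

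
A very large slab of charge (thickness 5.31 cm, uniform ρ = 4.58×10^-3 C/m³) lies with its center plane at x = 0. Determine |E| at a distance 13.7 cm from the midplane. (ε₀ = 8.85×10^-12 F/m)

|E| = 1.37×10^7 N/C

The point |x| = 13.7 cm lies outside the slab (half-thickness 0.02655 m). A symmetric pillbox spanning the full slab encloses Q_enc = ρ·d·A.
Flux = 2EA ⇒ E = |ρ|d/(2ε₀), independent of distance outside.
E = (4.58e-3)(0.0531)/(2·8.85×10^-12) = 1.37×10^7 N/C.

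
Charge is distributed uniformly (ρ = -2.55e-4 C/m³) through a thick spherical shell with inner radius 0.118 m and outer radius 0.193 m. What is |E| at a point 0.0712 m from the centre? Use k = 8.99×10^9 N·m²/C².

By spherical symmetry E is radial; choose a Gaussian sphere of radius r = 0.0712 m (r < 0.118 m, inside the empty cavity).
Q_enc = 0 (all charge lies at larger r); Gauss's law gives E = 0.

|E| = 0 N/C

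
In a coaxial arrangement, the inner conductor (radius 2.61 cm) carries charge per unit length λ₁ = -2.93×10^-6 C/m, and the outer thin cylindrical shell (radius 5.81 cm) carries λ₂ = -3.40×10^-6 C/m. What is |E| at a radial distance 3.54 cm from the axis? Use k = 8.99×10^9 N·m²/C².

E = 1.49×10^6 V/m

Choose a coaxial cylinder of radius r = 3.54 cm (arbitrary length L) as the Gaussian surface (between the conductors, 2.61 cm < r < 5.81 cm).
Only the inner wire is enclosed; the outer shell contributes nothing inside itself. λ_enc = λ₁ = -2.93e-6 C/m.
Applying ∮E·dA = Q_enc/ε₀ with the end caps contributing no flux:
E = 2k|λ_enc|/r = 2(8.99×10^9)(2.93e-6)/(0.0354) = 1.49×10^6 N/C.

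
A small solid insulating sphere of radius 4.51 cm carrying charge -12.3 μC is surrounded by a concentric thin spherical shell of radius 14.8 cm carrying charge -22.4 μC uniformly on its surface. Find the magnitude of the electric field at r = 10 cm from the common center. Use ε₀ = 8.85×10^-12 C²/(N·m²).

Symmetry ⇒ E = E(r) r̂. Gaussian sphere of radius r = 10 cm (between the bodies, 4.51 cm < r < 14.8 cm).
The shell at 14.8 cm lies outside the Gaussian surface, so Q_enc = -12.3 μC = -1.23e-5 C.
Gauss's law: E·4πr² = Q_enc/ε₀.
E = |Q_enc|/(4πε₀r²) = (1.23×10^-5)/(4π·8.85×10^-12·(0.1)²) = 1.11e7 N/C.

1.11×10^7 V/m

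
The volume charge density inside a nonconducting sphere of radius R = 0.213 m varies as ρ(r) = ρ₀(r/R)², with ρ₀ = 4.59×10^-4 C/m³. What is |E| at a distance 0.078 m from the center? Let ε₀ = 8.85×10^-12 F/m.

By spherical symmetry E is radial; choose a Gaussian sphere of radius r = 0.078 m (r < R).
Q_enc = ∫₀^r ρ(r')·4πr'² dr' = (4πρ₀/R²) ∫₀^r r'^4 dr' = 4πρ₀ r^5/(5·R²) = 7.341e-8 C.
Applying ∮E·dA = Q_enc/ε₀ with Φ = E(4πr²):
E = |Q_enc|/(4πε₀r²) = (7.341×10^-8)/(4π·8.85×10^-12·(0.078)²) = 1.08×10^5 N/C.

E ≈ 1.08×10^5 V/m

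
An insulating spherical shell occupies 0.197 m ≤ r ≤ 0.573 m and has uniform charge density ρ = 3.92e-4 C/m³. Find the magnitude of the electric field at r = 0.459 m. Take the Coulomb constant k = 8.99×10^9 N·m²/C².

|E| = 6.24×10^6 V/m

By spherical symmetry E is radial; choose a Gaussian sphere of radius r = 0.459 m (within the shell material, 0.197 m < r < 0.573 m).
Only the shell between 0.197 m and r is enclosed: Q_enc = ρ·(4π/3)(r³ − a³) = (3.92e-4)·(4π/3)·((0.459)³ − (0.197)³) = 1.462×10^-4 C.
Applying ∮E·dA = Q_enc/ε₀ with Φ = E(4πr²):
E = k|Q_enc|/r² = (8.99×10^9)(1.462×10^-4)/(0.459)² = 6.24×10^6 N/C.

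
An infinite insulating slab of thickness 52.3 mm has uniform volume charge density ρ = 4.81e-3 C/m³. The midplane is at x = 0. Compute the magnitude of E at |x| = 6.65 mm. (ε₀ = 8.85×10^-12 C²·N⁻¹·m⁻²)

By symmetry E is perpendicular to the slab. A Gaussian pillbox from −6.65 mm to +6.65 mm (face area A) lies entirely within the slab.
Q_enc = ρ·(2x)·A and flux = 2EA, so 2EA = 2ρxA/ε₀ ⇒ E = |ρ|x/ε₀.
E = (4.81×10^-3)(0.00665)/(8.85×10^-12) = 3.61×10^6 N/C.

|E| ≈ 3.61e6 N/C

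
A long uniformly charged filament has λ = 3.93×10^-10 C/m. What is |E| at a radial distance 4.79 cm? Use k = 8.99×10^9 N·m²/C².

148 V/m

Coaxial Gaussian cylinder, radius r = 4.79 cm, length L.
Q_enc = λL, so λ_enc = 3.93×10^-10 C/m.
Applying ∮E·dA = Q_enc/ε₀ with the end caps contributing no flux:
E = 2k|λ_enc|/r = 2(8.99×10^9)(3.93e-10)/(0.0479) = 148 N/C.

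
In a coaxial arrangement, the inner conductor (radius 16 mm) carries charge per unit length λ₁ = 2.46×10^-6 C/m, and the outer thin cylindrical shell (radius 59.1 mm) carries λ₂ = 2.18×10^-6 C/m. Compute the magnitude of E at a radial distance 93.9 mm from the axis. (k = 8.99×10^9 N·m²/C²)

8.88×10^5 N/C

Coaxial Gaussian cylinder, radius r = 93.9 mm, length L (r > 59.1 mm, enclosing both).
λ_enc = λ₁ + λ₂ = (2.46×10^-6) + (2.18×10^-6) = 4.64×10^-6 C/m.
Applying ∮E·dA = Q_enc/ε₀ with the end caps contributing no flux:
E = 2k|λ_enc|/r = 2(8.99×10^9)(4.64×10^-6)/(0.0939) = 8.88×10^5 N/C.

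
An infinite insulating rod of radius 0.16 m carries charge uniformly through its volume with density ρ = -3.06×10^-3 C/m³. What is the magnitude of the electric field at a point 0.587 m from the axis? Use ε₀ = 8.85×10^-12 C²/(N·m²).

By cylindrical symmetry E is radial; use a coaxial Gaussian cylinder of radius 0.587 m and length L (r > 0.16 m, full cross-section enclosed).
λ_enc = ρ·πR² = (-3.06×10^-3)π(0.16)² = -2.461×10^-4 C/m.
Applying ∮E·dA = Q_enc/ε₀ with the end caps contributing no flux:
E = |λ_enc|/(2πε₀r) = (2.461e-4)/(2π·8.85×10^-12·0.587) = 7.54×10^6 N/C.

|E| ≈ 7.54×10^6 N/C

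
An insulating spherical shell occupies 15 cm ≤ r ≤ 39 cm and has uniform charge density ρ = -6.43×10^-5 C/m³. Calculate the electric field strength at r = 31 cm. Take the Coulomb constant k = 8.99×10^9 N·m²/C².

Symmetry ⇒ E = E(r) r̂. Gaussian sphere of radius r = 31 cm (within the shell material, 15 cm < r < 39 cm).
Only the shell between 15 cm and r is enclosed: Q_enc = ρ·(4π/3)(r³ − a³) = (-6.43×10^-5)·(4π/3)·((0.31)³ − (0.15)³) = -7.115×10^-6 C.
Since E is radial and uniform over the Gaussian sphere, Φ = E·4πr² = Q_enc/ε₀.
E = k|Q_enc|/r² = (8.99×10^9)(7.115×10^-6)/(0.31)² = 6.66×10^5 N/C.

|E| = 6.66×10^5 N/C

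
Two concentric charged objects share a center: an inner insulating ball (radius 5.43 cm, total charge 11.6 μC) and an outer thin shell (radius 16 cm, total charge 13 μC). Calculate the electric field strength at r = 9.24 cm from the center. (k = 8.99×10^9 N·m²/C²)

Use a concentric Gaussian sphere at r = 9.24 cm (between the bodies, 5.43 cm < r < 16 cm).
The shell at 16 cm lies outside the Gaussian surface, so Q_enc = 11.6 μC = 1.16×10^-5 C.
Gauss's law: E·4πr² = Q_enc/ε₀.
E = k|Q_enc|/r² = (8.99×10^9)(1.16e-5)/(0.0924)² = 1.22×10^7 N/C.

E ≈ 1.22e7 N/C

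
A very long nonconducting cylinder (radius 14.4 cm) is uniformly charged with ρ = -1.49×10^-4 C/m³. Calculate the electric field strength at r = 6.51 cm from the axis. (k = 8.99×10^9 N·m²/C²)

Take a coaxial cylindrical Gaussian surface of radius r = 6.51 cm and length L (r < R).
Charge inside radius r per length L is ρ·πr²·L, so λ_enc = ρπr² = -1.984×10^-6 C/m.
Applying ∮E·dA = Q_enc/ε₀ with the end caps contributing no flux:
E = 2k|λ_enc|/r = 2(8.99×10^9)(1.984e-6)/(0.0651) = 5.48×10^5 N/C.

E = 5.48×10^5 V/m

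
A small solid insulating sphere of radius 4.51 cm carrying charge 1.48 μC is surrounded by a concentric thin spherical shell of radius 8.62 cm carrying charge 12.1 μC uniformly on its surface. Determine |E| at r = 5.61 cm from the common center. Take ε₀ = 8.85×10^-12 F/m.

By spherical symmetry E is radial; choose a Gaussian sphere of radius r = 5.61 cm (between the bodies, 4.51 cm < r < 8.62 cm).
The shell at 8.62 cm lies outside the Gaussian surface, so Q_enc = 1.48 μC = 1.48×10^-6 C.
Since E is radial and uniform over the Gaussian sphere, Φ = E·4πr² = Q_enc/ε₀.
E = |Q_enc|/(4πε₀r²) = (1.48×10^-6)/(4π·8.85×10^-12·(0.0561)²) = 4.23e6 N/C.

4.23×10^6 N/C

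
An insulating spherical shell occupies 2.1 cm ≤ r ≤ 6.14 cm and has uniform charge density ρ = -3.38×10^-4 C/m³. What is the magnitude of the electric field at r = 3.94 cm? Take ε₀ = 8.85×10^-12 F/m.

By spherical symmetry E is radial; choose a Gaussian sphere of radius r = 3.94 cm (within the shell material, 2.1 cm < r < 6.14 cm).
Enclosed charge is the volume from a to r: Q_enc = (4π/3)ρ(r³ − a³) = -7.348×10^-8 C.
Applying ∮E·dA = Q_enc/ε₀ with Φ = E(4πr²):
E = |Q_enc|/(4πε₀r²) = (7.348e-8)/(4π·8.85×10^-12·(0.0394)²) = 4.26e5 N/C.

E ≈ 4.26×10^5 N/C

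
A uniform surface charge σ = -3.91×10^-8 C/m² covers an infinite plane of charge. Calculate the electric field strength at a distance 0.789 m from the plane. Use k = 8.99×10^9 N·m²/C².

Choose a cylindrical pillbox piercing the sheet, end faces (area A) parallel to it.
Only the two end caps contribute flux: Φ = 2EA. With Q_enc = σA, Gauss's law gives E = |σ|/(2ε₀).
E = 2πk|σ| = 2π(8.99×10^9)(3.91×10^-8) = 2.21e3 N/C.

|E| ≈ 2.21×10^3 N/C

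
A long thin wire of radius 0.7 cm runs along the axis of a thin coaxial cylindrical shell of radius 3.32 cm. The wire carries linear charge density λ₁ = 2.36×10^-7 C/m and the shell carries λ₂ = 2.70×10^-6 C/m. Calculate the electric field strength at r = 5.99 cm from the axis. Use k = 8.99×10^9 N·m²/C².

Coaxial Gaussian cylinder, radius r = 5.99 cm, length L (r > 3.32 cm, enclosing both).
λ_enc = λ₁ + λ₂ = (2.36×10^-7) + (2.70e-6) = 2.936×10^-6 C/m.
Gauss's law: E·2πrL = λ_enc L/ε₀.
E = 2k|λ_enc|/r = 2(8.99×10^9)(2.936e-6)/(0.0599) = 8.81×10^5 N/C.

E = 8.81e5 N/C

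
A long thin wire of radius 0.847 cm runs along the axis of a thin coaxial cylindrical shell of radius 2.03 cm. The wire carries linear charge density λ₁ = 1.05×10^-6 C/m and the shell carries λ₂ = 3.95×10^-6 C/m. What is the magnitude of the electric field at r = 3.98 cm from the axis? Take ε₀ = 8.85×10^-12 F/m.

Take a coaxial cylindrical Gaussian surface of radius r = 3.98 cm and length L (r > 2.03 cm, enclosing both).
λ_enc = λ₁ + λ₂ = (1.05×10^-6) + (3.95e-6) = 5.00e-6 C/m.
By Gauss's law (flux through the curved wall only), E·2πrL = λ_enc L/ε₀.
E = |λ_enc|/(2πε₀r) = (5.00×10^-6)/(2π·8.85×10^-12·0.0398) = 2.26×10^6 N/C.

E = 2.26×10^6 N/C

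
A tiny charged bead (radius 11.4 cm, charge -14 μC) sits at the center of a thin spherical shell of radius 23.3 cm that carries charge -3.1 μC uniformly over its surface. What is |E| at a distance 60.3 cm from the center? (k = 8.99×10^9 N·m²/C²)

|E| = 4.23×10^5 N/C

Symmetry ⇒ E = E(r) r̂. Gaussian sphere of radius r = 60.3 cm (r > 23.3 cm, enclosing both).
Q_enc = (-14 μC) + (-3.1 μC) = -1.71e-5 C.
Gauss's law: E·4πr² = Q_enc/ε₀.
E = k|Q_enc|/r² = (8.99×10^9)(1.71×10^-5)/(0.603)² = 4.23×10^5 N/C.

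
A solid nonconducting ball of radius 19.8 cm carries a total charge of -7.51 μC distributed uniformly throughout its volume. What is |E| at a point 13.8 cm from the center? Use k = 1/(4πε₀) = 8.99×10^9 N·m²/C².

By spherical symmetry E is radial; choose a Gaussian sphere of radius r = 13.8 cm (r < R).
For a uniform sphere the enclosed fraction is (r/R)³, so Q_enc = (-7.51 μC)(0.138/0.198)³ = -2.543e-6 C.
Since E is radial and uniform over the Gaussian sphere, Φ = E·4πr² = Q_enc/ε₀.
E = k|Q_enc|/r² = (8.99×10^9)(2.543×10^-6)/(0.138)² = 1.20e6 N/C.

E = 1.20×10^6 V/m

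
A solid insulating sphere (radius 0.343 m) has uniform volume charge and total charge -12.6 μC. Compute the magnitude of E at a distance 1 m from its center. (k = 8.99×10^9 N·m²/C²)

E = 1.13×10^5 N/C

Use a concentric Gaussian sphere at r = 1 m (r > R, so the entire charge is enclosed).
Q_enc = -12.6 μC = -1.26×10^-5 C.
Since E is radial and uniform over the Gaussian sphere, Φ = E·4πr² = Q_enc/ε₀.
E = k|Q_enc|/r² = (8.99×10^9)(1.26×10^-5)/(1)² = 1.13×10^5 N/C.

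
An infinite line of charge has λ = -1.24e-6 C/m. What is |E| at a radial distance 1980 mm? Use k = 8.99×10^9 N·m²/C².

Choose a coaxial cylinder of radius r = 1980 mm (arbitrary length L) as the Gaussian surface.
Q_enc = λL, so λ_enc = -1.24e-6 C/m.
Since E is radial and uniform over the curved surface, Φ = E·2πrL = Q_enc/ε₀ = λ_enc L/ε₀.
E = 2k|λ_enc|/r = 2(8.99×10^9)(1.24×10^-6)/(1.98) = 1.13e4 N/C.

E = 1.13e4 N/C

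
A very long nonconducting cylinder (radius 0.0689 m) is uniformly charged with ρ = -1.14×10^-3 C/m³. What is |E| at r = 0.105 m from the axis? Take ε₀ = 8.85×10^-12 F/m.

Choose a coaxial cylinder of radius r = 0.105 m (arbitrary length L) as the Gaussian surface (r > 0.0689 m, full cross-section enclosed).
λ_enc = ρ·πR² = (-1.14×10^-3)π(0.0689)² = -1.70e-5 C/m.
By Gauss's law (flux through the curved wall only), E·2πrL = λ_enc L/ε₀.
E = |λ_enc|/(2πε₀r) = (1.70×10^-5)/(2π·8.85×10^-12·0.105) = 2.91×10^6 N/C.

|E| = 2.91e6 N/C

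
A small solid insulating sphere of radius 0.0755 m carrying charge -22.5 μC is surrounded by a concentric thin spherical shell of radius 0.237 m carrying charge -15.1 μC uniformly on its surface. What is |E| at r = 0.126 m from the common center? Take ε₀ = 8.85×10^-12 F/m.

E = 1.27×10^7 V/m

Symmetry ⇒ E = E(r) r̂. Gaussian sphere of radius r = 0.126 m (between the bodies, 0.0755 m < r < 0.237 m).
Only the inner charge is enclosed; the outer shell contributes nothing inside itself. Q_enc = -22.5 μC = -2.25×10^-5 C.
Since E is radial and uniform over the Gaussian sphere, Φ = E·4πr² = Q_enc/ε₀.
E = |Q_enc|/(4πε₀r²) = (2.25×10^-5)/(4π·8.85×10^-12·(0.126)²) = 1.27e7 N/C.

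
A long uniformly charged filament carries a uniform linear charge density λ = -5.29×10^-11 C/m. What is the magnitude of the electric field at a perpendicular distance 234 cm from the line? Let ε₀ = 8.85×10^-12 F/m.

Take a coaxial cylindrical Gaussian surface of radius r = 234 cm and length L.
Q_enc = λL, so λ_enc = -5.29×10^-11 C/m.
Since E is radial and uniform over the curved surface, Φ = E·2πrL = Q_enc/ε₀ = λ_enc L/ε₀.
E = |λ_enc|/(2πε₀r) = (5.29×10^-11)/(2π·8.85×10^-12·2.34) = 0.407 N/C.

E = 0.407 N/C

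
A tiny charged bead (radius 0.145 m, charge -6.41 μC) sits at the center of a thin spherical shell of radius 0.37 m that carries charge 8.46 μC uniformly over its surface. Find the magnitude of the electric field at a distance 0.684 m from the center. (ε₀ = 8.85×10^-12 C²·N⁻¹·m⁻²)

E = 3.94×10^4 N/C

Use a concentric Gaussian sphere at r = 0.684 m (r > 0.37 m, enclosing both).
Q_enc = (-6.41 μC) + (8.46 μC) = 2.05×10^-6 C.
By Gauss's law, ∮E·dA = E·4πr² = Q_enc/ε₀.
E = |Q_enc|/(4πε₀r²) = (2.05×10^-6)/(4π·8.85×10^-12·(0.684)²) = 3.94×10^4 N/C.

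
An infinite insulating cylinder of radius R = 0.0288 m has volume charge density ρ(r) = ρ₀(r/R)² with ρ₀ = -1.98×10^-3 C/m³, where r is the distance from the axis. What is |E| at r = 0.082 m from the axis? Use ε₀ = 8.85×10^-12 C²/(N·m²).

|E| = 5.66×10^5 N/C

Take a coaxial cylindrical Gaussian surface of radius r = 0.082 m and length L (r > R, full charge per length enclosed).
λ_enc = 2π ∫₀^R ρ₀(r'/R)^2 r' dr' = 2πρ₀R²/4 = -2.58×10^-6 C/m.
Gauss's law: E·2πrL = λ_enc L/ε₀.
E = |λ_enc|/(2πε₀r) = (2.58e-6)/(2π·8.85×10^-12·0.082) = 5.66e5 N/C.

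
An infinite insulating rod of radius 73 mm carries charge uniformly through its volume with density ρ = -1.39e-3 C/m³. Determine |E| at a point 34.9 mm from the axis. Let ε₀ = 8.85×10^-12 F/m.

E ≈ 2.74×10^6 V/m

By cylindrical symmetry E is radial; use a coaxial Gaussian cylinder of radius 34.9 mm and length L (r < R).
Charge inside radius r per length L is ρ·πr²·L, so λ_enc = ρπr² = -5.319e-6 C/m.
Since E is radial and uniform over the curved surface, Φ = E·2πrL = Q_enc/ε₀ = λ_enc L/ε₀.
E = |λ_enc|/(2πε₀r) = (5.319×10^-6)/(2π·8.85×10^-12·0.0349) = 2.74e6 N/C.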